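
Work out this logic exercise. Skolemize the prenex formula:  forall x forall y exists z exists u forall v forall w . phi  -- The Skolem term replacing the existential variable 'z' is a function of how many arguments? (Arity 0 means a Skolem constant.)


Quantifier prefix: forall x forall y exists z exists u forall v forall w
'z' is existentially quantified at position 3.
Universal variables preceding it: x, y
Skolem function arity = 2

2


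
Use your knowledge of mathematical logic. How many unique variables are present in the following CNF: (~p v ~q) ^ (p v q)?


Identify each variable that appears in the formula.
Variables found: p, q
Count = 2

2


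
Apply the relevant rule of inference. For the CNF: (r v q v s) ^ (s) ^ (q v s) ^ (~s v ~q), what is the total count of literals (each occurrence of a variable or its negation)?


Counting literals in each clause:
Clause 1: 3 literal(s)
Clause 2: 1 literal(s)
Clause 3: 2 literal(s)
Clause 4: 2 literal(s)
Total = 8

8


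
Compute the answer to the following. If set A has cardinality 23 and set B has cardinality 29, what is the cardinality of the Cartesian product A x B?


The Cartesian product A x B contains all ordered pairs (a, b).
|A x B| = |A| * |B| = 23 * 29 = 667

667


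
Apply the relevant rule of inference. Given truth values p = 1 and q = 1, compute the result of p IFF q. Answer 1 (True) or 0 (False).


p = 1, q = 1
Operation: p IFF q
Evaluate: 1 IFF 1 = 1

1


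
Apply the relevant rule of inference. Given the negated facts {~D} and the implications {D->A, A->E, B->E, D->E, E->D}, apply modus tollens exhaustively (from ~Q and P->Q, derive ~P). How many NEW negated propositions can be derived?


Initial negated facts: {~D}
Apply modus tollens to closure:
  ~D and E->D  =>  ~E
  ~E and A->E  =>  ~A
  ~E and B->E  =>  ~B
Final negated: {~A, ~B, ~D, ~E}
New negations: {~A, ~B, ~E}
Count = 3

3


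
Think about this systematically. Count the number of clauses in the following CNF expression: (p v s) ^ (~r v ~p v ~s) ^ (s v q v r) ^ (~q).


A CNF formula is a conjunction of clauses.
Clauses are separated by ^.
Counting the conjuncts: 4 clauses.

4


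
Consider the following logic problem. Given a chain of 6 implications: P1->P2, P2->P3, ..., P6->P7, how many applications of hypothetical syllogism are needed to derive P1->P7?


With 6 implications in a chain connecting 7 propositions:
P1->P2, P2->P3, ..., P6->P7
Steps needed = (number of implications) - 1 = 6 - 1 = 5

5


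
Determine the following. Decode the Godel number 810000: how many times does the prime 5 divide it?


Factorize 810000 by dividing by 5 repeatedly.
Division steps: 5 divides 810000 exactly 4 time(s).
Exponent of 5 = 4

4


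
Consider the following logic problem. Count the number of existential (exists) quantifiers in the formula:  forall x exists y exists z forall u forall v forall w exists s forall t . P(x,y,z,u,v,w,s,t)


Quantifier prefix: forall x exists y exists z forall u forall v forall w exists s forall t
Mark each quantifier type:
  U E E U U U E U
Universal count = 5, Existential count = 3
Asked for existential (exists) quantifiers: 3

3


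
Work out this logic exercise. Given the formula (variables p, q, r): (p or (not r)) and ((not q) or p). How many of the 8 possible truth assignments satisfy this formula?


Evaluate all 8 assignments for p, q, r:
p=0, q=0, r=0: 1
p=0, q=0, r=1: 0
p=0, q=1, r=0: 0
p=0, q=1, r=1: 0
p=1, q=0, r=0: 1
p=1, q=0, r=1: 1
p=1, q=1, r=0: 1
p=1, q=1, r=1: 1
Satisfying count = 5

5


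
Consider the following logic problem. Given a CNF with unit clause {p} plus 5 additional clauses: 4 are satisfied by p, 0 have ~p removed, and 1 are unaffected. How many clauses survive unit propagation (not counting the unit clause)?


Satisfied (removed): 4
Shortened (remain): 0
Unchanged (remain): 1
Remaining = 0 + 1 = 1

1


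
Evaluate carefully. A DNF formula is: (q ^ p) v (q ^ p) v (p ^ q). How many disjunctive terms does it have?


A DNF formula is a disjunction of terms (conjunctions).
Terms are separated by v.
Counting the disjuncts: 3 terms.

3


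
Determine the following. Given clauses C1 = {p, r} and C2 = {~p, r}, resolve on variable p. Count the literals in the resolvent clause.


Remove p from C1 and ~p from C2.
C1 remainder: {r}
C2 remainder: {r}
Union (resolvent): {r}
Resolvent has 1 literal(s).

1


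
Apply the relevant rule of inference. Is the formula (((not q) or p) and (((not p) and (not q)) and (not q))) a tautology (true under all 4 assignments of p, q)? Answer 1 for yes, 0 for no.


Check all 4 assignments:
p=0, q=0: 1
p=0, q=1: 0
p=1, q=0: 0
p=1, q=1: 0
Satisfying count = 1/4.
Tautology iff count = 4: no.

0


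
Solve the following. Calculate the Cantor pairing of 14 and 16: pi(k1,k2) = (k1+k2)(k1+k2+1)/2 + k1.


k1 + k2 = 30
(k1+k2)(k1+k2+1)/2 = 30 * 31 / 2 = 465
pi = 465 + 14 = 479

479


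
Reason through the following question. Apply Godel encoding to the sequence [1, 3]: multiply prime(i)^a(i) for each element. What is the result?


Encode each element as an exponent of the corresponding prime:
  2^1 = 2
  3^3 = 27
Product = 2 * 27 = 54

54


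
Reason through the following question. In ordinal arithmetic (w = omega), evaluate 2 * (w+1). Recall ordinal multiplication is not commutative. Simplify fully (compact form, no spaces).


Compute 2 * (w+1).
Ordinal * is associative and left-distributive over +, but NOT commutative; for finite n>1, n*w = w but w*n stays w*n.
By left-distributivity: 2 * (w+1) = 2*w + 2*1 = w + 2 = w+2.
Result = w+2

w+2


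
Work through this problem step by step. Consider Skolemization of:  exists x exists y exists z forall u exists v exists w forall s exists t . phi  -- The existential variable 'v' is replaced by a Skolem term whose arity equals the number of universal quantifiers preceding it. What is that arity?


Quantifier prefix: exists x exists y exists z forall u exists v exists w forall s exists t
'v' is existentially quantified at position 5.
Universal variables preceding it: u
Skolem function arity = 1

1


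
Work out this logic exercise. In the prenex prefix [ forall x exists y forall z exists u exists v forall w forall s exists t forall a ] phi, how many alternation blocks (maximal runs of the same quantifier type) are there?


Quantifier-type sequence: A E A E E A A E A  (A=forall, E=exists)
Group into maximal same-type runs:
  Ax1 | Ex1 | Ax1 | Ex2 | Ax2 | Ex1 | Ax1
Number of blocks = 7

7


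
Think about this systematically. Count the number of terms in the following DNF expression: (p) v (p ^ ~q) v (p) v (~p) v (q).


A DNF formula is a disjunction of terms (conjunctions).
Terms are separated by v.
Counting the disjuncts: 5 terms.

5


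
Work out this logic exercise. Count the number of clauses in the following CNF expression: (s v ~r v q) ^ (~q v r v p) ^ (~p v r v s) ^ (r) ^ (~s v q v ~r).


A CNF formula is a conjunction of clauses.
Clauses are separated by ^.
Counting the conjuncts: 5 clauses.

5


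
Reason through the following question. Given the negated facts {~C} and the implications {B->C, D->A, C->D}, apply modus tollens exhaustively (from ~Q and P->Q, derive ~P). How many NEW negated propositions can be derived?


Initial negated facts: {~C}
Apply modus tollens to closure:
  ~C and B->C  =>  ~B
Final negated: {~B, ~C}
New negations: {~B}
Count = 1

1


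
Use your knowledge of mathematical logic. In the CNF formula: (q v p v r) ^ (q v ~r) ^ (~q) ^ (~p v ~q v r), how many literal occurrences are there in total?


Counting literals in each clause:
Clause 1: 3 literal(s)
Clause 2: 2 literal(s)
Clause 3: 1 literal(s)
Clause 4: 3 literal(s)
Total = 9

9


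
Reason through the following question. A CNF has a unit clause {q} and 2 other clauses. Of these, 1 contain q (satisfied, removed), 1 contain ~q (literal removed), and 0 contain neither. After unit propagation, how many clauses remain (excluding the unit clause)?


Satisfied (removed): 1
Shortened (remain): 1
Unchanged (remain): 0
Remaining = 1 + 0 = 1

1


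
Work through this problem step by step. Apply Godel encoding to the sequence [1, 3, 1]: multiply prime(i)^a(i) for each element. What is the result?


Encode each element as an exponent of the corresponding prime:
  2^1 = 2
  3^3 = 27
  5^1 = 5
Product = 2 * 27 * 5 = 270

270


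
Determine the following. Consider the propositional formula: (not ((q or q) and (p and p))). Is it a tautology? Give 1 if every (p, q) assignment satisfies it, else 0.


Check all 4 assignments:
p=0, q=0: 1
p=0, q=1: 1
p=1, q=0: 1
p=1, q=1: 0
Satisfying count = 3/4.
Tautology iff count = 4: no.

0


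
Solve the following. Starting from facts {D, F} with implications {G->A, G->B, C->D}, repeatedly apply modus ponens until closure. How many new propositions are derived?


Initial facts: {D, F}
Apply modus ponens to closure:
  (no implication fires)
Final known: {D, F}
New propositions: {(none)}
Count = 0

0


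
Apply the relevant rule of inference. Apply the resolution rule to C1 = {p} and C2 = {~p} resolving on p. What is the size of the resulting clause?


Remove p from C1 and ~p from C2.
C1 remainder: {}
C2 remainder: {}
Union (resolvent): {} (empty clause)
Resolvent has 0 literal(s).

0


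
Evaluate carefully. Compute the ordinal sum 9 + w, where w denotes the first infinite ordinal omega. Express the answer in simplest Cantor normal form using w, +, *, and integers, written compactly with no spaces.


Compute 9 + w.
Ordinal + is associative but NOT commutative; for finite n>0, n + w = w but w + n stays w+n.
Any finite left addend is absorbed by w on the right: 9 + w = w.
Result = w

w


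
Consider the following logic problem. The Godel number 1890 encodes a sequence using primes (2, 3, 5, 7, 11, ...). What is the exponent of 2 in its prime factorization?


Factorize 1890 by dividing by 2 repeatedly.
Division steps: 2 divides 1890 exactly 1 time(s).
Exponent of 2 = 1

1


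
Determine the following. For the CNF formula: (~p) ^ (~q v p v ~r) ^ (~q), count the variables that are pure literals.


Check each variable for pure literal status:
p: mixed (not pure)
q: pure negative
r: pure negative
Pure literal count = 2

2


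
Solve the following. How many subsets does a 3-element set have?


The power set of a set with n elements has 2^n elements.
|P(S)| = 2^3 = 8

8


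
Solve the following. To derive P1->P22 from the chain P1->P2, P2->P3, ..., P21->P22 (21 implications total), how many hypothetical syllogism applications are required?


With 21 implications in a chain connecting 22 propositions:
P1->P2, P2->P3, ..., P21->P22
Steps needed = (number of implications) - 1 = 21 - 1 = 20

20


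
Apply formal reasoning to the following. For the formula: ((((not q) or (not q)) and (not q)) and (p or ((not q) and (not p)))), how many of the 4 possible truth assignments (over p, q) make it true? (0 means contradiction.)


Check all 4 assignments:
p=0, q=0: 1
p=0, q=1: 0
p=1, q=0: 1
p=1, q=1: 0
Count of True = 2

2


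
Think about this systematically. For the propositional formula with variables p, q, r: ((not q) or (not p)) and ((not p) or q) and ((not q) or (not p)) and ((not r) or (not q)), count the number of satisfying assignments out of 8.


Evaluate all 8 assignments for p, q, r:
p=0, q=0, r=0: 1
p=0, q=0, r=1: 1
p=0, q=1, r=0: 1
p=0, q=1, r=1: 0
p=1, q=0, r=0: 0
p=1, q=0, r=1: 0
p=1, q=1, r=0: 0
p=1, q=1, r=1: 0
Satisfying count = 3

3


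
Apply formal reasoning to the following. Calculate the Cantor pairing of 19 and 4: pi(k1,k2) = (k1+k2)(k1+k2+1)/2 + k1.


k1 + k2 = 23
(k1+k2)(k1+k2+1)/2 = 23 * 24 / 2 = 276
pi = 276 + 19 = 295

295


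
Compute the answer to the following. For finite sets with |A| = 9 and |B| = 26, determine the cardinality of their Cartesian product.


The Cartesian product A x B contains all ordered pairs (a, b).
|A x B| = |A| * |B| = 9 * 26 = 234

234


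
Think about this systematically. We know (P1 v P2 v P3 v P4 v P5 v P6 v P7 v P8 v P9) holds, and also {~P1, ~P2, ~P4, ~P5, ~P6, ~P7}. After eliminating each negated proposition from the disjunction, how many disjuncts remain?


Original disjuncts (9): P1, P2, P3, P4, P5, P6, P7, P8, P9
Negated (eliminate): ~P1, ~P2, ~P4, ~P5, ~P6, ~P7
Remaining disjuncts: P3, P8, P9
Count = 9 - 6 = 3

3


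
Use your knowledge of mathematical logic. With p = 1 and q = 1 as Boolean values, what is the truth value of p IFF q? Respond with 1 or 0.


p = 1, q = 1
Operation: p IFF q
Evaluate: 1 IFF 1 = 1

1


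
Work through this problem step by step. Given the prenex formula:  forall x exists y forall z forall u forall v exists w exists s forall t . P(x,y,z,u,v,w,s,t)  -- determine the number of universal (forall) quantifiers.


Quantifier prefix: forall x exists y forall z forall u forall v exists w exists s forall t
Mark each quantifier type:
  U E U U U E E U
Universal count = 5, Existential count = 3
Asked for universal (forall) quantifiers: 5

5


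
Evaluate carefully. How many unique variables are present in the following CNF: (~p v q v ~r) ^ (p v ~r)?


Identify each variable that appears in the formula.
Variables found: p, q, r
Count = 3

3


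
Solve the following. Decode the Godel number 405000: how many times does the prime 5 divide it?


Factorize 405000 by dividing by 5 repeatedly.
Division steps: 5 divides 405000 exactly 4 time(s).
Exponent of 5 = 4

4


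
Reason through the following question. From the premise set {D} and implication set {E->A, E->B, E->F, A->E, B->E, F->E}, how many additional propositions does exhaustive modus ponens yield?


Initial facts: {D}
Apply modus ponens to closure:
  (no implication fires)
Final known: {D}
New propositions: {(none)}
Count = 0

0


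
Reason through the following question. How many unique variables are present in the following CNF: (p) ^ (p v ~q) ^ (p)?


Identify each variable that appears in the formula.
Variables found: p, q
Count = 2

2


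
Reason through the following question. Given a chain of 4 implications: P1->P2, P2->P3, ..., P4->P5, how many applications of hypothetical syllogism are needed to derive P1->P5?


With 4 implications in a chain connecting 5 propositions:
P1->P2, P2->P3, ..., P4->P5
Steps needed = (number of implications) - 1 = 4 - 1 = 3

3


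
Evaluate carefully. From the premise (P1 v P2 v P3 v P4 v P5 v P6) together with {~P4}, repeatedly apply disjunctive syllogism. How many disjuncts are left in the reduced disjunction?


Original disjuncts (6): P1, P2, P3, P4, P5, P6
Negated (eliminate): ~P4
Remaining disjuncts: P1, P2, P3, P5, P6
Count = 6 - 1 = 5

5


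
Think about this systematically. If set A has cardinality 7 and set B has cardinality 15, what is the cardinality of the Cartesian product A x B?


The Cartesian product A x B contains all ordered pairs (a, b).
|A x B| = |A| * |B| = 7 * 15 = 105

105


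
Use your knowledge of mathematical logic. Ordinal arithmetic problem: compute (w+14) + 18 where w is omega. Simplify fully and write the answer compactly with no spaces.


Compute (w+14) + 18.
Ordinal + is associative but NOT commutative; for finite n>0, n + w = w but w + n stays w+n.
By associativity: (w+14) + 18 = w + (14+18) = w+32.
Result = w+32

w+32


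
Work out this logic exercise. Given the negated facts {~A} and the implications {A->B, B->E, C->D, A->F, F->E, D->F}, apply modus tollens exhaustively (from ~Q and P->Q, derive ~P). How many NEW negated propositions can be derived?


Initial negated facts: {~A}
Apply modus tollens to closure:
  (no implication fires)
Final negated: {~A}
New negations: {(none)}
Count = 0

0


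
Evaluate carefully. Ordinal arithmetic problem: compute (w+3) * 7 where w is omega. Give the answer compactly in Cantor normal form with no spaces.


Compute (w+3) * 7.
Ordinal * is associative and left-distributive over +, but NOT commutative; for finite n>1, n*w = w but w*n stays w*n.
(w+3) * 7 = (w+3) repeated 7 times. Each intermediate +3 is absorbed by the following w; only the last survives: w*7+3.
Result = w*7+3

w*7+3


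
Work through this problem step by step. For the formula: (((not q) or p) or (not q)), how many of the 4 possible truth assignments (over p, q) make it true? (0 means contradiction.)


Check all 4 assignments:
p=0, q=0: 1
p=0, q=1: 0
p=1, q=0: 1
p=1, q=1: 1
Count of True = 3

3


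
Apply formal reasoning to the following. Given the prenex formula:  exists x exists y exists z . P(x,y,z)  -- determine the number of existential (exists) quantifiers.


Quantifier prefix: exists x exists y exists z
Mark each quantifier type:
  E E E
Universal count = 0, Existential count = 3
Asked for existential (exists) quantifiers: 3

3


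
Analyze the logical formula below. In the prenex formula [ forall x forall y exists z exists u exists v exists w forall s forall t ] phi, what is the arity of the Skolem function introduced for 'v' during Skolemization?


Quantifier prefix: forall x forall y exists z exists u exists v exists w forall s forall t
'v' is existentially quantified at position 5.
Universal variables preceding it: x, y
Skolem function arity = 2

2


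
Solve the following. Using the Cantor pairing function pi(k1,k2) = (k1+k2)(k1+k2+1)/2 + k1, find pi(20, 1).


k1 + k2 = 21
(k1+k2)(k1+k2+1)/2 = 21 * 22 / 2 = 231
pi = 231 + 20 = 251

251


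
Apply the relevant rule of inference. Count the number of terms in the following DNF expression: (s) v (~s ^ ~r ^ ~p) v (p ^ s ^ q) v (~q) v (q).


A DNF formula is a disjunction of terms (conjunctions).
Terms are separated by v.
Counting the disjuncts: 5 terms.

5


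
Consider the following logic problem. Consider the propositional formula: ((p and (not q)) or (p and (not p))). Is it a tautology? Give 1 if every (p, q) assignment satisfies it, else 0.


Check all 4 assignments:
p=0, q=0: 0
p=0, q=1: 0
p=1, q=0: 1
p=1, q=1: 0
Satisfying count = 1/4.
Tautology iff count = 4: no.

0


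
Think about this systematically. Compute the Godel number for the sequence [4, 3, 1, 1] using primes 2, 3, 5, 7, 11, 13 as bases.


Encode each element as an exponent of the corresponding prime:
  2^4 = 16
  3^3 = 27
  5^1 = 5
  7^1 = 7
Product = 16 * 27 * 5 * 7 = 15120

15120


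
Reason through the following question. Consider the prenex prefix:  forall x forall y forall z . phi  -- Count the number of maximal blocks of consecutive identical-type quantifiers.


Quantifier-type sequence: A A A  (A=forall, E=exists)
Group into maximal same-type runs:
  Ax3
Number of blocks = 1

1


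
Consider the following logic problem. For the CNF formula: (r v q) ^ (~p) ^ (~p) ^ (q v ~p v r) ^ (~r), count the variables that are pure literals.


Check each variable for pure literal status:
p: pure negative
q: pure positive
r: mixed (not pure)
Pure literal count = 2

2


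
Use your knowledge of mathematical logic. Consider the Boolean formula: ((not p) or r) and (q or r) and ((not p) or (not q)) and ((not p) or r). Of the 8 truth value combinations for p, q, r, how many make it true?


Evaluate all 8 assignments for p, q, r:
p=0, q=0, r=0: 0
p=0, q=0, r=1: 1
p=0, q=1, r=0: 1
p=0, q=1, r=1: 1
p=1, q=0, r=0: 0
p=1, q=0, r=1: 1
p=1, q=1, r=0: 0
p=1, q=1, r=1: 0
Satisfying count = 4

4


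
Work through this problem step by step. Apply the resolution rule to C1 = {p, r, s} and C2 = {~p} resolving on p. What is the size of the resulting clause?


Remove p from C1 and ~p from C2.
C1 remainder: {r, s}
C2 remainder: {}
Union (resolvent): {r, s}
Resolvent has 2 literal(s).

2


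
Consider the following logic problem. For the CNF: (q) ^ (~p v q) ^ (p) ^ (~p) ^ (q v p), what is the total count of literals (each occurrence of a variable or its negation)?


Counting literals in each clause:
Clause 1: 1 literal(s)
Clause 2: 2 literal(s)
Clause 3: 1 literal(s)
Clause 4: 1 literal(s)
Clause 5: 2 literal(s)
Total = 7

7


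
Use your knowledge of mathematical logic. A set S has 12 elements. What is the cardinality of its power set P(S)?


The power set of a set with n elements has 2^n elements.
|P(S)| = 2^12 = 4096

4096


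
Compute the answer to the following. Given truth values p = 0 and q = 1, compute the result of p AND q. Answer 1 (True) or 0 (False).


p = 0, q = 1
Operation: p AND q
Evaluate: 0 AND 1 = 0

0


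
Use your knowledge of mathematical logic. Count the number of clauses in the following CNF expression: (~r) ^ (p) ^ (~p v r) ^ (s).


A CNF formula is a conjunction of clauses.
Clauses are separated by ^.
Counting the conjuncts: 4 clauses.

4


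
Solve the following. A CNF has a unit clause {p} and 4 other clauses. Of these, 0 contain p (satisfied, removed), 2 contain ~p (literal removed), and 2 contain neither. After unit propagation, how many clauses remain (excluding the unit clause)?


Satisfied (removed): 0
Shortened (remain): 2
Unchanged (remain): 2
Remaining = 2 + 2 = 4

4


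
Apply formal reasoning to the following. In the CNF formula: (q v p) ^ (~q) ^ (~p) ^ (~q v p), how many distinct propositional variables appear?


Identify each variable that appears in the formula.
Variables found: p, q
Count = 2

2


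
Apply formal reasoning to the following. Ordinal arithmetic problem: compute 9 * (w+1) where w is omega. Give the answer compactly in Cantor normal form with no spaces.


Compute 9 * (w+1).
Ordinal * is associative and left-distributive over +, but NOT commutative; for finite n>1, n*w = w but w*n stays w*n.
By left-distributivity: 9 * (w+1) = 9*w + 9*1 = w + 9 = w+9.
Result = w+9

w+9


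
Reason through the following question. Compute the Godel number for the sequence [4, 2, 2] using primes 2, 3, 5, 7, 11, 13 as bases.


Encode each element as an exponent of the corresponding prime:
  2^4 = 16
  3^2 = 9
  5^2 = 25
Product = 16 * 9 * 25 = 3600

3600


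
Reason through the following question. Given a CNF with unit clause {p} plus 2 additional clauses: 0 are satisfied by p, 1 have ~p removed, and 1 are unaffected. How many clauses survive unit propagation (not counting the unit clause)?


Satisfied (removed): 0
Shortened (remain): 1
Unchanged (remain): 1
Remaining = 1 + 1 = 2

2


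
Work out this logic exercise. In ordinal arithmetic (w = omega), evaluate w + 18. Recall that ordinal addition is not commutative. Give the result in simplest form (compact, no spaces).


Compute w + 18.
Ordinal + is associative but NOT commutative; for finite n>0, n + w = w but w + n stays w+n.
w + 18 is already in normal form (a successor ordinal beyond w).
Result = w+18

w+18


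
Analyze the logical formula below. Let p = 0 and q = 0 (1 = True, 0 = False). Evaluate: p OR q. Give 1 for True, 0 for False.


p = 0, q = 0
Operation: p OR q
Evaluate: 0 OR 0 = 0

0


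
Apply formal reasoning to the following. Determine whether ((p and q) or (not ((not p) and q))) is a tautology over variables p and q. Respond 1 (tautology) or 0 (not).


Check all 4 assignments:
p=0, q=0: 1
p=0, q=1: 0
p=1, q=0: 1
p=1, q=1: 1
Satisfying count = 3/4.
Tautology iff count = 4: no.

0


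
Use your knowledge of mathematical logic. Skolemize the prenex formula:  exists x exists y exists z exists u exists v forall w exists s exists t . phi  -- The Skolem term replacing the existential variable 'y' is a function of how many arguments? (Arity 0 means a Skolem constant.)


Quantifier prefix: exists x exists y exists z exists u exists v forall w exists s exists t
'y' is existentially quantified at position 2.
No universal quantifiers precede it.
Skolem function arity = 0 (a Skolem constant)

0


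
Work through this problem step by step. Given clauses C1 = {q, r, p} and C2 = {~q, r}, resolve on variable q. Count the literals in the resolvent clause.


Remove q from C1 and ~q from C2.
C1 remainder: {r, p}
C2 remainder: {r}
Union (resolvent): {p, r}
Resolvent has 2 literal(s).

2


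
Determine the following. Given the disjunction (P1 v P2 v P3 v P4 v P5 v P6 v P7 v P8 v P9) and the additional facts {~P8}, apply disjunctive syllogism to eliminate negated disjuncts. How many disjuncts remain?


Original disjuncts (9): P1, P2, P3, P4, P5, P6, P7, P8, P9
Negated (eliminate): ~P8
Remaining disjuncts: P1, P2, P3, P4, P5, P6, P7, P9
Count = 9 - 1 = 8

8


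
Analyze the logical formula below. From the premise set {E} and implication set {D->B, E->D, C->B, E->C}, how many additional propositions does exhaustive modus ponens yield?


Initial facts: {E}
Apply modus ponens to closure:
  E and E->D  =>  D
  E and E->C  =>  C
  D and D->B  =>  B
Final known: {B, C, D, E}
New propositions: {B, C, D}
Count = 3

3


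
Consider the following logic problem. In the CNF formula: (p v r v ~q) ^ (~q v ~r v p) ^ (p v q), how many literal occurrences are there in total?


Counting literals in each clause:
Clause 1: 3 literal(s)
Clause 2: 3 literal(s)
Clause 3: 2 literal(s)
Total = 8

8


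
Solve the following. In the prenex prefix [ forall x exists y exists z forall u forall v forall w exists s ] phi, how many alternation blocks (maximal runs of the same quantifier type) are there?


Quantifier-type sequence: A E E A A A E  (A=forall, E=exists)
Group into maximal same-type runs:
  Ax1 | Ex2 | Ax3 | Ex1
Number of blocks = 4

4


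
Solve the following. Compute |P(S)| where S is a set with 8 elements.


The power set of a set with n elements has 2^n elements.
|P(S)| = 2^8 = 256

256


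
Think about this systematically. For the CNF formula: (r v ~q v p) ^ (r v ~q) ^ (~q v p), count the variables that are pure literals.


Check each variable for pure literal status:
p: pure positive
q: pure negative
r: pure positive
Pure literal count = 3

3


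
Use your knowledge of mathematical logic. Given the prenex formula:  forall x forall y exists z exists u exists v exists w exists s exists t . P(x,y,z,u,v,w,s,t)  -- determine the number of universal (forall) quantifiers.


Quantifier prefix: forall x forall y exists z exists u exists v exists w exists s exists t
Mark each quantifier type:
  U U E E E E E E
Universal count = 2, Existential count = 6
Asked for universal (forall) quantifiers: 2

2


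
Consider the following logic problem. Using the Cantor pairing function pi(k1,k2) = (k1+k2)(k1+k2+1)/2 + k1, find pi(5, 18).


k1 + k2 = 23
(k1+k2)(k1+k2+1)/2 = 23 * 24 / 2 = 276
pi = 276 + 5 = 281

281


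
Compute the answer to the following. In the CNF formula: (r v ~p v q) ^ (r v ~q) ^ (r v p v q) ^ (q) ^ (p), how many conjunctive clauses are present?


A CNF formula is a conjunction of clauses.
Clauses are separated by ^.
Counting the conjuncts: 5 clauses.

5


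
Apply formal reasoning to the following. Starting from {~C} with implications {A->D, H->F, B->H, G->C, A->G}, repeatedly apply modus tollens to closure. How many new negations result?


Initial negated facts: {~C}
Apply modus tollens to closure:
  ~C and G->C  =>  ~G
  ~G and A->G  =>  ~A
Final negated: {~A, ~C, ~G}
New negations: {~A, ~G}
Count = 2

2


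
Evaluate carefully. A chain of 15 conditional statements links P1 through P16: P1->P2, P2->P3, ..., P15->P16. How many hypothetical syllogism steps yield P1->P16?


With 15 implications in a chain connecting 16 propositions:
P1->P2, P2->P3, ..., P15->P16
Steps needed = (number of implications) - 1 = 15 - 1 = 14

14


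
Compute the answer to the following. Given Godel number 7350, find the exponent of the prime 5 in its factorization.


Factorize 7350 by dividing by 5 repeatedly.
Division steps: 5 divides 7350 exactly 2 time(s).
Exponent of 5 = 2

2


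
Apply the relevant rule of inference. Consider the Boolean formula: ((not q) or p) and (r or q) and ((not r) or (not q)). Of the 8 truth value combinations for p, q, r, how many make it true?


Evaluate all 8 assignments for p, q, r:
p=0, q=0, r=0: 0
p=0, q=0, r=1: 1
p=0, q=1, r=0: 0
p=0, q=1, r=1: 0
p=1, q=0, r=0: 0
p=1, q=0, r=1: 1
p=1, q=1, r=0: 1
p=1, q=1, r=1: 0
Satisfying count = 3

3


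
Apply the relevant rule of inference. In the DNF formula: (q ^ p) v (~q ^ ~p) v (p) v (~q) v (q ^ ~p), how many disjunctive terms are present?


A DNF formula is a disjunction of terms (conjunctions).
Terms are separated by v.
Counting the disjuncts: 5 terms.

5


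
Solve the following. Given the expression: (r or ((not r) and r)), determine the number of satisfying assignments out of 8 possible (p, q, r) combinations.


Check all 8 assignments:
p=0, q=0, r=0: 0
p=0, q=0, r=1: 1
p=0, q=1, r=0: 0
p=0, q=1, r=1: 1
p=1, q=0, r=0: 0
p=1, q=0, r=1: 1
p=1, q=1, r=0: 0
p=1, q=1, r=1: 1
Count of True = 4

4


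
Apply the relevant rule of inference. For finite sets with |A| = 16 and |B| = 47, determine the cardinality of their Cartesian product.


The Cartesian product A x B contains all ordered pairs (a, b).
|A x B| = |A| * |B| = 16 * 47 = 752

752


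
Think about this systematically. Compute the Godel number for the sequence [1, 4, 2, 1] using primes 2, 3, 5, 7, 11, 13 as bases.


Encode each element as an exponent of the corresponding prime:
  2^1 = 2
  3^4 = 81
  5^2 = 25
  7^1 = 7
Product = 2 * 81 * 25 * 7 = 28350

28350


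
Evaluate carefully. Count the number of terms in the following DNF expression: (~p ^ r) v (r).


A DNF formula is a disjunction of terms (conjunctions).
Terms are separated by v.
Counting the disjuncts: 2 terms.

2


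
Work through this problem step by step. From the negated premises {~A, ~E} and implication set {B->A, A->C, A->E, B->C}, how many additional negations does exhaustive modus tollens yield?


Initial negated facts: {~A, ~E}
Apply modus tollens to closure:
  ~A and B->A  =>  ~B
Final negated: {~A, ~B, ~E}
New negations: {~B}
Count = 1

1


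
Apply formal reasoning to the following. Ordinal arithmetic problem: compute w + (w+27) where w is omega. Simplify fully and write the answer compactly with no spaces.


Compute w + (w+27).
Ordinal + is associative but NOT commutative; for finite n>0, n + w = w but w + n stays w+n.
w + (w+27) = (w+w) + 27 = w*2+27.
Result = w*2+27

w*2+27


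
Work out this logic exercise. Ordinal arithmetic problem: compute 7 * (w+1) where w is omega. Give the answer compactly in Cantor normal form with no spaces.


Compute 7 * (w+1).
Ordinal * is associative and left-distributive over +, but NOT commutative; for finite n>1, n*w = w but w*n stays w*n.
By left-distributivity: 7 * (w+1) = 7*w + 7*1 = w + 7 = w+7.
Result = w+7

w+7


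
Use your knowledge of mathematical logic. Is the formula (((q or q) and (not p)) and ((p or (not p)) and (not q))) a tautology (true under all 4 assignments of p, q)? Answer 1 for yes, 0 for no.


Check all 4 assignments:
p=0, q=0: 0
p=0, q=1: 0
p=1, q=0: 0
p=1, q=1: 0
Satisfying count = 0/4.
Tautology iff count = 4: no.

0


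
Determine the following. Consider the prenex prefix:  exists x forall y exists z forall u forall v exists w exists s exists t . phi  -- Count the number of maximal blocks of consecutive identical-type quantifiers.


Quantifier-type sequence: E A E A A E E E  (A=forall, E=exists)
Group into maximal same-type runs:
  Ex1 | Ax1 | Ex1 | Ax2 | Ex3
Number of blocks = 5

5


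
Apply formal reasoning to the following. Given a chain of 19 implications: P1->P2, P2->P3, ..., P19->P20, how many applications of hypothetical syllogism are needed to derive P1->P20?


With 19 implications in a chain connecting 20 propositions:
P1->P2, P2->P3, ..., P19->P20
Steps needed = (number of implications) - 1 = 19 - 1 = 18

18


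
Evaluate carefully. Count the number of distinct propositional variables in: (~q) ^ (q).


Identify each variable that appears in the formula.
Variables found: q
Count = 1

1


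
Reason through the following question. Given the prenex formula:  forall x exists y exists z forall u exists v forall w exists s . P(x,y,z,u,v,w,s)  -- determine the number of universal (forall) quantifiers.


Quantifier prefix: forall x exists y exists z forall u exists v forall w exists s
Mark each quantifier type:
  U E E U E U E
Universal count = 3, Existential count = 4
Asked for universal (forall) quantifiers: 3

3


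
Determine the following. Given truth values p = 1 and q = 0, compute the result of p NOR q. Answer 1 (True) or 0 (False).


p = 1, q = 0
Operation: p NOR q
Evaluate: 1 NOR 0 = 0

0


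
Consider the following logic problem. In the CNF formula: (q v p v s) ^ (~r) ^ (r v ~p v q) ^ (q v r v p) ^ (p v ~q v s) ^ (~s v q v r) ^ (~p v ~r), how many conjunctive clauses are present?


A CNF formula is a conjunction of clauses.
Clauses are separated by ^.
Counting the conjuncts: 7 clauses.

7


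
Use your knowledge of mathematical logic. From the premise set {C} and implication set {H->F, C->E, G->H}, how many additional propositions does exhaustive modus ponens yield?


Initial facts: {C}
Apply modus ponens to closure:
  C and C->E  =>  E
Final known: {C, E}
New propositions: {E}
Count = 1

1


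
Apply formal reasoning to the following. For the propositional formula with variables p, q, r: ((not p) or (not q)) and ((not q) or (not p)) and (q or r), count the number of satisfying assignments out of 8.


Evaluate all 8 assignments for p, q, r:
p=0, q=0, r=0: 0
p=0, q=0, r=1: 1
p=0, q=1, r=0: 1
p=0, q=1, r=1: 1
p=1, q=0, r=0: 0
p=1, q=0, r=1: 1
p=1, q=1, r=0: 0
p=1, q=1, r=1: 0
Satisfying count = 4

4


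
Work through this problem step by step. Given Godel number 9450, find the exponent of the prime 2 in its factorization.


Factorize 9450 by dividing by 2 repeatedly.
Division steps: 2 divides 9450 exactly 1 time(s).
Exponent of 2 = 1

1


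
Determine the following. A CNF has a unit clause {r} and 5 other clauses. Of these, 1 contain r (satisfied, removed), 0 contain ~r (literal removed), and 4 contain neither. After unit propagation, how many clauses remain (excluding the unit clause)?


Satisfied (removed): 1
Shortened (remain): 0
Unchanged (remain): 4
Remaining = 0 + 4 = 4

4


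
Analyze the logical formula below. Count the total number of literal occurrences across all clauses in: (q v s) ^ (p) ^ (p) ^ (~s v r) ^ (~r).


Counting literals in each clause:
Clause 1: 2 literal(s)
Clause 2: 1 literal(s)
Clause 3: 1 literal(s)
Clause 4: 2 literal(s)
Clause 5: 1 literal(s)
Total = 7

7


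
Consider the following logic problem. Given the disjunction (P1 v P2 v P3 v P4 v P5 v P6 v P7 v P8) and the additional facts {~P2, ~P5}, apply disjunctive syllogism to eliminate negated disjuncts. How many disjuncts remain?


Original disjuncts (8): P1, P2, P3, P4, P5, P6, P7, P8
Negated (eliminate): ~P2, ~P5
Remaining disjuncts: P1, P3, P4, P6, P7, P8
Count = 8 - 2 = 6

6


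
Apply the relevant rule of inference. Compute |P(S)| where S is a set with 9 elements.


The power set of a set with n elements has 2^n elements.
|P(S)| = 2^9 = 512

512


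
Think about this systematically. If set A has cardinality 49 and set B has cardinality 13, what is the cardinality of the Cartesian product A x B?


The Cartesian product A x B contains all ordered pairs (a, b).
|A x B| = |A| * |B| = 49 * 13 = 637

637


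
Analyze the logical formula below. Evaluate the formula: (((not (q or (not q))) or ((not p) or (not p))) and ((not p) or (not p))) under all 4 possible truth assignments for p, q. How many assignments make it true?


Check all 4 assignments:
p=0, q=0: 1
p=0, q=1: 1
p=1, q=0: 0
p=1, q=1: 0
Count of True = 2

2


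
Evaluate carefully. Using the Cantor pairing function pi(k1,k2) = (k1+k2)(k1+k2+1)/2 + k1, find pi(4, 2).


k1 + k2 = 6
(k1+k2)(k1+k2+1)/2 = 6 * 7 / 2 = 21
pi = 21 + 4 = 25

25


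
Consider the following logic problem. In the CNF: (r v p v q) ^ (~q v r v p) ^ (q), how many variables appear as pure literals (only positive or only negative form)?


Check each variable for pure literal status:
p: pure positive
q: mixed (not pure)
r: pure positive
Pure literal count = 2

2


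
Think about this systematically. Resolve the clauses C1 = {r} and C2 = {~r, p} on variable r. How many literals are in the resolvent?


Remove r from C1 and ~r from C2.
C1 remainder: {}
C2 remainder: {p}
Union (resolvent): {p}
Resolvent has 1 literal(s).

1


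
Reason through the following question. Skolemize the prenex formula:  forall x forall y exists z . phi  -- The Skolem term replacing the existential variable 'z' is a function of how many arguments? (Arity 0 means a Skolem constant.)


Quantifier prefix: forall x forall y exists z
'z' is existentially quantified at position 3.
Universal variables preceding it: x, y
Skolem function arity = 2

2


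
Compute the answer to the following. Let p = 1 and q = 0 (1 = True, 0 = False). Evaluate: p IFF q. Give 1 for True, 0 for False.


p = 1, q = 0
Operation: p IFF q
Evaluate: 1 IFF 0 = 0

0


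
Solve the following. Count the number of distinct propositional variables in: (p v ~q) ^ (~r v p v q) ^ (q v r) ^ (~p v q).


Identify each variable that appears in the formula.
Variables found: p, q, r
Count = 3

3


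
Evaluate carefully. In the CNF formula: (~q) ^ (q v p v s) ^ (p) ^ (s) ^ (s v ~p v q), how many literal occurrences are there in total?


Counting literals in each clause:
Clause 1: 1 literal(s)
Clause 2: 3 literal(s)
Clause 3: 1 literal(s)
Clause 4: 1 literal(s)
Clause 5: 3 literal(s)
Total = 9

9


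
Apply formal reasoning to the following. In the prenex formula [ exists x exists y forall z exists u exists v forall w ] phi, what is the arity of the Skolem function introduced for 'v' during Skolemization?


Quantifier prefix: exists x exists y forall z exists u exists v forall w
'v' is existentially quantified at position 5.
Universal variables preceding it: z
Skolem function arity = 1

1


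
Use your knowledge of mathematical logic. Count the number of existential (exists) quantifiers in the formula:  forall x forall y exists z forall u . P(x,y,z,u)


Quantifier prefix: forall x forall y exists z forall u
Mark each quantifier type:
  U U E U
Universal count = 3, Existential count = 1
Asked for existential (exists) quantifiers: 1

1


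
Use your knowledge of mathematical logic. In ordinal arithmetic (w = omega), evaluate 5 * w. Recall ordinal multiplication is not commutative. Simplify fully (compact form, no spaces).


Compute 5 * w.
Ordinal * is associative and left-distributive over +, but NOT commutative; for finite n>1, n*w = w but w*n stays w*n.
For finite n>0, n * w = sup{n*k : k<w} = w. So 5 * w = w.
Result = w

w


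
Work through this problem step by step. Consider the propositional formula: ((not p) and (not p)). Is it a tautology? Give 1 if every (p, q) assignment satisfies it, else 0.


Check all 4 assignments:
p=0, q=0: 1
p=0, q=1: 1
p=1, q=0: 0
p=1, q=1: 0
Satisfying count = 2/4.
Tautology iff count = 4: no.

0


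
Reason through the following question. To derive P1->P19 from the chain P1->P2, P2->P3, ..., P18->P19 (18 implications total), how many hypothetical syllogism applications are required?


With 18 implications in a chain connecting 19 propositions:
P1->P2, P2->P3, ..., P18->P19
Steps needed = (number of implications) - 1 = 18 - 1 = 17

17


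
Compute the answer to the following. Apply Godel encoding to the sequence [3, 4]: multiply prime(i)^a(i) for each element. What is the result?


Encode each element as an exponent of the corresponding prime:
  2^3 = 8
  3^4 = 81
Product = 8 * 81 = 648

648


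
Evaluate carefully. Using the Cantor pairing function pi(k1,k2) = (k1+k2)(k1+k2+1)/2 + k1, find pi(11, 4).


k1 + k2 = 15
(k1+k2)(k1+k2+1)/2 = 15 * 16 / 2 = 120
pi = 120 + 11 = 131

131


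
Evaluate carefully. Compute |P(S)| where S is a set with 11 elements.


The power set of a set with n elements has 2^n elements.
|P(S)| = 2^11 = 2048

2048


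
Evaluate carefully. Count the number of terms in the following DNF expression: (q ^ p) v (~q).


A DNF formula is a disjunction of terms (conjunctions).
Terms are separated by v.
Counting the disjuncts: 2 terms.

2
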